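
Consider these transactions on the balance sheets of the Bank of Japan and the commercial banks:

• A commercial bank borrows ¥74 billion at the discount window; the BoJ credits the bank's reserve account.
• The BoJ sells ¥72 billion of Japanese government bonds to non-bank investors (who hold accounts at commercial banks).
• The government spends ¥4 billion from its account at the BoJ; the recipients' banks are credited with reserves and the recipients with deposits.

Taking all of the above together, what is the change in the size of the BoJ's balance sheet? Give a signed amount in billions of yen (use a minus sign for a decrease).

Discount-window loan ¥74 billion: a BoJ asset is acquired → +¥74B.
Asset sale (to non-banks) ¥72 billion: a BoJ asset is shed → −¥72B.
Government spending ¥4 billion: only the composition of liabilities changes → 0.
Net: 74 − 72 + 0 = +¥2 billion.

+¥2 billion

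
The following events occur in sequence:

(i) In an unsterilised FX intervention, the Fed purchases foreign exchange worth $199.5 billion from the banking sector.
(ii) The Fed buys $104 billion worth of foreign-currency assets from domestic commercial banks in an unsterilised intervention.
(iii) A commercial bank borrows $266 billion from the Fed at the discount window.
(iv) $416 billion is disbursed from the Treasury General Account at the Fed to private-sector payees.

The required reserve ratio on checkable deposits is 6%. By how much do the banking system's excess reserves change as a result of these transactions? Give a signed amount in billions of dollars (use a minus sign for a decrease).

+$960.54 billion

FX purchase $199.5 billion: reserves +$199.5B, deposits 0.
FX purchase $104 billion: reserves +$104B, deposits 0.
Discount-window loan $266 billion: reserves +$266B, deposits 0.
Government spending $416 billion: reserves +$416B, deposits +$416B.
Totals: Δreserves = +$985.5B, Δdeposits = +$416B.
Δrequired reserves = 6% × +$416B = +$24.96B.
Δexcess reserves = Δreserves − Δrequired = +$985.5B − (+$24.96B) = +$960.54 billion.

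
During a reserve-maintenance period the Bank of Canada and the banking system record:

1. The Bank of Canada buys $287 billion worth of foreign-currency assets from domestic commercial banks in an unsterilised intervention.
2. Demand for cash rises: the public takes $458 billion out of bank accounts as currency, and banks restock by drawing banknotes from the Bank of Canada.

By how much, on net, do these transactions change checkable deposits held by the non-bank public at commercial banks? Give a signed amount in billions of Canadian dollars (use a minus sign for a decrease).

FX purchase $287 billion: the counterparty is a bank, so public deposits are unchanged → 0.
Currency withdrawal $458 billion: non-bank counterparties' bank balances fall → −$458B.
Net: 0 − 458 = -$458 billion.

-$458 billion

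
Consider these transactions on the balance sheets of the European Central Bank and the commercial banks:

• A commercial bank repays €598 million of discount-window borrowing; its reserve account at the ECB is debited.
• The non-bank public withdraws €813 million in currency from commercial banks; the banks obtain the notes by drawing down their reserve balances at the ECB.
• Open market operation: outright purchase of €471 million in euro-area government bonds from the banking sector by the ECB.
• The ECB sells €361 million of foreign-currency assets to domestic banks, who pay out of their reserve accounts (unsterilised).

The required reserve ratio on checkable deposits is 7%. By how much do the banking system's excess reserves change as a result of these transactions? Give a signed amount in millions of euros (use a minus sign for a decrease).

-€1244.09 million

Discount-window repayment €598 million: reserves −€598M, deposits 0.
Currency withdrawal €813 million: reserves −€813M, deposits −€813M.
OMO purchase (from banks) €471 million: reserves +€471M, deposits 0.
FX sale €361 million: reserves −€361M, deposits 0.
Totals: Δreserves = −€1301M, Δdeposits = −€813M.
Δrequired reserves = 7% × −€813M = −€56.91M.
Δexcess reserves = Δreserves − Δrequired = −€1301M − (−€56.91M) = -€1244.09 million.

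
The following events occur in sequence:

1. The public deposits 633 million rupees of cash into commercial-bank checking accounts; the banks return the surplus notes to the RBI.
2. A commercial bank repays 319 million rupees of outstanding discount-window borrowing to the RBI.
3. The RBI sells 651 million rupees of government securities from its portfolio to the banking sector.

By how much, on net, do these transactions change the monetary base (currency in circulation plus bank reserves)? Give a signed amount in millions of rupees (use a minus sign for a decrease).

Currency deposit 633 million rupees: just a shift between currency and reserves — both are base money → 0.
Discount-window repayment 319 million rupees: RBI balance sheet contracts → −319M.
OMO sale (to banks) 651 million rupees: RBI balance sheet contracts → −651M.
Net: 0 − 319 − 651 = -970 million.

-970 million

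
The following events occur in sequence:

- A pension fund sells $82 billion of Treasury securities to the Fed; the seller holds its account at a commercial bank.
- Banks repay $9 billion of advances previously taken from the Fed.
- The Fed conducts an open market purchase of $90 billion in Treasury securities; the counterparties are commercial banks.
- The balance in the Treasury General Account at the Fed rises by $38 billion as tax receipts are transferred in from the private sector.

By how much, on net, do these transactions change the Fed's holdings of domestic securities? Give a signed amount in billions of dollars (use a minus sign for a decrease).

Asset purchase (from non-banks) $82 billion: securities added to the Fed's portfolio → +$82B.
Discount-window repayment $9 billion: the Fed's securities portfolio is untouched → 0.
OMO purchase (from banks) $90 billion: securities added to the Fed's portfolio → +$90B.
Government account inflow $38 billion: the Fed's securities portfolio is untouched → 0.
Net: 82 + 0 + 90 + 0 = +$172 billion.

+$172 billion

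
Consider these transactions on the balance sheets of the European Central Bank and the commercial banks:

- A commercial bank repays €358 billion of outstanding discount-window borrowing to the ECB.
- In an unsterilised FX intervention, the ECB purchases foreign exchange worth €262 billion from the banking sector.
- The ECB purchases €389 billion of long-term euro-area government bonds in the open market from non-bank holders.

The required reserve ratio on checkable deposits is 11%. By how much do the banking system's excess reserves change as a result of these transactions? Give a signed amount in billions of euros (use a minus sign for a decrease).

Discount-window repayment €358 billion: reserves −€358B, deposits 0.
FX purchase €262 billion: reserves +€262B, deposits 0.
Asset purchase (from non-banks) €389 billion: reserves +€389B, deposits +€389B.
Totals: Δreserves = +€293B, Δdeposits = +€389B.
Δrequired reserves = 11% × +€389B = +€42.79B.
Δexcess reserves = Δreserves − Δrequired = +€293B − (+€42.79B) = +€250.21 billion.

+€250.21 billion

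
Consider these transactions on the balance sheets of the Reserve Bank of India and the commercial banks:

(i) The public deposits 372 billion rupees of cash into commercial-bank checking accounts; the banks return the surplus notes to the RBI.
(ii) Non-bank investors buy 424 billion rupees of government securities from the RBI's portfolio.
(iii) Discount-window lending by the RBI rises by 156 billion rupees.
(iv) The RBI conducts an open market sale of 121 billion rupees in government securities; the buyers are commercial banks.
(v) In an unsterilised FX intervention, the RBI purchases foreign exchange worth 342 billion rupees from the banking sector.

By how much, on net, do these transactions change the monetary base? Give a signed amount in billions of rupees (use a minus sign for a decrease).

-47 billion

RBI balance sheet:
  Assets:      Securities −545B, Loans to banks +156B, Foreign assets +342B
  Liabilities: Bank reserves +325B, Currency in circulation −372B
Monetary base = currency + reserves: −372B + (+325B) = -47 billion.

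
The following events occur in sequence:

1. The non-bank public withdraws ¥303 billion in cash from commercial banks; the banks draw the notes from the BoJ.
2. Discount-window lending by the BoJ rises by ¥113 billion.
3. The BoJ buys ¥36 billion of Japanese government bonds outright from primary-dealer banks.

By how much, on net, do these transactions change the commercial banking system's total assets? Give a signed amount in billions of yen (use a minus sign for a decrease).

BoJ balance sheet:
  Assets:      Securities +¥36B, Loans to banks +¥113B
  Liabilities: Bank reserves −¥154B, Currency in circulation +¥303B
Commercial banking system:
  Assets:      Reserves at CB −¥154B, Securities −¥36B
  Liabilities: Checkable deposits −¥303B, Borrowings from CB +¥113B
Change in total bank assets = -¥190 billion.

-¥190 billion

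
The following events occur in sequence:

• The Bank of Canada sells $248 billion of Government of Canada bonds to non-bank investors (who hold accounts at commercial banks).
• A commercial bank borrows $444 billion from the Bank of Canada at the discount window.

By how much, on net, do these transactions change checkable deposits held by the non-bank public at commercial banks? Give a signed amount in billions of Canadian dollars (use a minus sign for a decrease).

Bank of Canada balance sheet:
  Assets:      Securities −$248B, Loans to banks +$444B
  Liabilities: Bank reserves +$196B
Commercial banking system:
  Assets:      Reserves at CB +$196B
  Liabilities: Checkable deposits −$248B, Borrowings from CB +$444B
So the change in checkable deposits held by the non-bank public at commercial banks is -$248 billion.

-$248 billion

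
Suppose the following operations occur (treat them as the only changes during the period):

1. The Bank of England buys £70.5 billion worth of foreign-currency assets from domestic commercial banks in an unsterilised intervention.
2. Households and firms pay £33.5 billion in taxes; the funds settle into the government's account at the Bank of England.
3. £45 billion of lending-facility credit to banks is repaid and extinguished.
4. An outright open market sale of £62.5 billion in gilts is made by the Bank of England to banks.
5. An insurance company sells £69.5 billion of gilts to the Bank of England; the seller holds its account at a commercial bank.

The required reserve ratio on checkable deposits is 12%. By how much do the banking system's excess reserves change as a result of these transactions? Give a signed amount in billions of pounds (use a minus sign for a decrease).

-£5.32 billion

FX purchase £70.5 billion: reserves +£70.5B, deposits 0.
Government account inflow £33.5 billion: reserves −£33.5B, deposits −£33.5B.
Discount-window repayment £45 billion: reserves −£45B, deposits 0.
OMO sale (to banks) £62.5 billion: reserves −£62.5B, deposits 0.
Asset purchase (from non-banks) £69.5 billion: reserves +£69.5B, deposits +£69.5B.
Totals: Δreserves = −£1B, Δdeposits = +£36B.
Δrequired reserves = 12% × +£36B = +£4.32B.
Δexcess reserves = Δreserves − Δrequired = −£1B − (+£4.32B) = -£5.32 billion.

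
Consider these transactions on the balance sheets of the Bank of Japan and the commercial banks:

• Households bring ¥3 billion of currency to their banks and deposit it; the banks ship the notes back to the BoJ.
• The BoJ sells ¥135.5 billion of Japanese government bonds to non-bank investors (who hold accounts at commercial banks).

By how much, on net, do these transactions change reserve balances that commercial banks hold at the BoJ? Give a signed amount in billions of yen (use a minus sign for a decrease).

BoJ balance sheet:
  Assets:      Securities −¥135.5B
  Liabilities: Bank reserves −¥132.5B, Currency in circulation −¥3B
Commercial banking system:
  Assets:      Reserves at CB −¥132.5B
  Liabilities: Checkable deposits −¥132.5B
So the change in reserve balances that commercial banks hold at the BoJ is -¥132.5 billion.

-¥132.5 billion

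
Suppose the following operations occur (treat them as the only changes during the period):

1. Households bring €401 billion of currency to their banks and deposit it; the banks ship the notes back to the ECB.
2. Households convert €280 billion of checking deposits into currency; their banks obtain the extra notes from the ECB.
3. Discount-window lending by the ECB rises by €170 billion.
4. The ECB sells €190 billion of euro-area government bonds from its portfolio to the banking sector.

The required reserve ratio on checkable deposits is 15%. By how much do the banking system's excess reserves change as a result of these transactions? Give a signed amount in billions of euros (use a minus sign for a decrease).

+€82.85 billion

Currency deposit €401 billion: reserves +€401B, deposits +€401B.
Currency withdrawal €280 billion: reserves −€280B, deposits −€280B.
Discount-window loan €170 billion: reserves +€170B, deposits 0.
OMO sale (to banks) €190 billion: reserves −€190B, deposits 0.
Totals: Δreserves = +€101B, Δdeposits = +€121B.
Δrequired reserves = 15% × +€121B = +€18.15B.
Δexcess reserves = Δreserves − Δrequired = +€101B − (+€18.15B) = +€82.85 billion.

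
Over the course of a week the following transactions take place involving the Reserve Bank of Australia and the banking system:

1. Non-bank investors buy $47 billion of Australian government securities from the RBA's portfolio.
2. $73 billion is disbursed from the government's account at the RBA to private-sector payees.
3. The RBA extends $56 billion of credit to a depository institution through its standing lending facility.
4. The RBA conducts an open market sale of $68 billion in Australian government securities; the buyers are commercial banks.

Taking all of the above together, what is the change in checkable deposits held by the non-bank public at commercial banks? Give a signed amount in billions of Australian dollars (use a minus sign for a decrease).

+$26 billion

RBA balance sheet:
  Assets:      Securities −$115B, Loans to banks +$56B
  Liabilities: Bank reserves +$14B, Government deposits −$73B
Commercial banking system:
  Assets:      Reserves at CB +$14B, Securities +$68B
  Liabilities: Checkable deposits +$26B, Borrowings from CB +$56B
So the change in checkable deposits held by the non-bank public at commercial banks is +$26 billion.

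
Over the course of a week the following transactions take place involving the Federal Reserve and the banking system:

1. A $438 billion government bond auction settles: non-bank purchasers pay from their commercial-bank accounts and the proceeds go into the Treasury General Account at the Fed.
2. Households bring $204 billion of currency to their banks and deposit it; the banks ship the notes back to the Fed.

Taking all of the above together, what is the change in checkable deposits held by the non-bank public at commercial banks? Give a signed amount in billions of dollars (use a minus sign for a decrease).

Government account inflow $438 billion: non-bank counterparties' bank balances fall → −$438B.
Currency deposit $204 billion: non-bank counterparties' bank balances rise → +$204B.
Net: −438 + 204 = -$234 billion.

-$234 billion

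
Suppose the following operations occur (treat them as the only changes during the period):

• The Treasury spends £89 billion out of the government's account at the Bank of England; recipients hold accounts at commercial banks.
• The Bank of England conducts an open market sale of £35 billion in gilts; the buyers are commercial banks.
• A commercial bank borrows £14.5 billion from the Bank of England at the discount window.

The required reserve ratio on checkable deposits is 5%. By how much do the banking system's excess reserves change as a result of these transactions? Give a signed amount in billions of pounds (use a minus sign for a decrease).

Government spending £89 billion: reserves +£89B, deposits +£89B.
OMO sale (to banks) £35 billion: reserves −£35B, deposits 0.
Discount-window loan £14.5 billion: reserves +£14.5B, deposits 0.
Totals: Δreserves = +£68.5B, Δdeposits = +£89B.
Δrequired reserves = 5% × +£89B = +£4.45B.
Δexcess reserves = Δreserves − Δrequired = +£68.5B − (+£4.45B) = +£64.05 billion.

+£64.05 billion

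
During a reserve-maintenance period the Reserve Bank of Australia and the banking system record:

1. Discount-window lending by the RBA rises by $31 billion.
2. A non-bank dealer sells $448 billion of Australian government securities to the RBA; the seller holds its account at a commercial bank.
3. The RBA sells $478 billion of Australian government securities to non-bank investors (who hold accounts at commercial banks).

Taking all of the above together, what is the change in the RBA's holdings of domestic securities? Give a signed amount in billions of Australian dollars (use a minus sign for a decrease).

RBA balance sheet:
  Assets:      Securities −$30B, Loans to banks +$31B
  Liabilities: Bank reserves +$1B
So the change in the RBA's holdings of domestic securities is -$30 billion.

-$30 billion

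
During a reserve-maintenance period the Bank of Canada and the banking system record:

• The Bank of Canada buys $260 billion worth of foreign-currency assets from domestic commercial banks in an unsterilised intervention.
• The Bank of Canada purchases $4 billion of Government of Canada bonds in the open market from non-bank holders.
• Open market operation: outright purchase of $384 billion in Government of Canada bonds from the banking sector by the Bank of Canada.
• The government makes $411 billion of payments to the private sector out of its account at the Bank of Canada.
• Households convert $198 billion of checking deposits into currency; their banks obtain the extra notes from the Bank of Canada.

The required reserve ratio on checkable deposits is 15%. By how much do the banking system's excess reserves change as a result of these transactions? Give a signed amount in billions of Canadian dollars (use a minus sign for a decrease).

+$828.45 billion

FX purchase $260 billion: reserves +$260B, deposits 0.
Asset purchase (from non-banks) $4 billion: reserves +$4B, deposits +$4B.
OMO purchase (from banks) $384 billion: reserves +$384B, deposits 0.
Government spending $411 billion: reserves +$411B, deposits +$411B.
Currency withdrawal $198 billion: reserves −$198B, deposits −$198B.
Totals: Δreserves = +$861B, Δdeposits = +$217B.
Δrequired reserves = 15% × +$217B = +$32.55B.
Δexcess reserves = Δreserves − Δrequired = +$861B − (+$32.55B) = +$828.45 billion.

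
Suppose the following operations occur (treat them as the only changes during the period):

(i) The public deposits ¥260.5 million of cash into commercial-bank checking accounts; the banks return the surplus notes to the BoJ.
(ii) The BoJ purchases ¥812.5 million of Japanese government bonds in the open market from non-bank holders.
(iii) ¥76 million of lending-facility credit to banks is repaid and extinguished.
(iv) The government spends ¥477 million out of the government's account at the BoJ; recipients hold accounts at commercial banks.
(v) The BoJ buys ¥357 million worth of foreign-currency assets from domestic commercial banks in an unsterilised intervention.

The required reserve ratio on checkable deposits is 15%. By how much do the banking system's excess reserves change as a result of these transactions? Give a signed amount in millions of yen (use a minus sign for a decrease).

+¥1598.5 million

Currency deposit ¥260.5 million: reserves +¥260.5M, deposits +¥260.5M.
Asset purchase (from non-banks) ¥812.5 million: reserves +¥812.5M, deposits +¥812.5M.
Discount-window repayment ¥76 million: reserves −¥76M, deposits 0.
Government spending ¥477 million: reserves +¥477M, deposits +¥477M.
FX purchase ¥357 million: reserves +¥357M, deposits 0.
Totals: Δreserves = +¥1831M, Δdeposits = +¥1550M.
Δrequired reserves = 15% × +¥1550M = +¥232.5M.
Δexcess reserves = Δreserves − Δrequired = +¥1831M − (+¥232.5M) = +¥1598.5 million.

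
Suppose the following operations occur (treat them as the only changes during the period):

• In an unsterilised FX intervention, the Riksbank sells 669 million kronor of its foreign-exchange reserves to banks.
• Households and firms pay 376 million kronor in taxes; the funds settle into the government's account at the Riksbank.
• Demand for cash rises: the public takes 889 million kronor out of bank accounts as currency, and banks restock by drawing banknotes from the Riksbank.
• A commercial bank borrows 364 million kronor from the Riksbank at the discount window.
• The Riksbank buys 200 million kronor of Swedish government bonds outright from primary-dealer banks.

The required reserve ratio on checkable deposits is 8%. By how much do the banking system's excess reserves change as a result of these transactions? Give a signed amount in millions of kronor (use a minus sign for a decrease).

-1268.8 million

FX sale 669 million kronor: reserves −669M, deposits 0.
Government account inflow 376 million kronor: reserves −376M, deposits −376M.
Currency withdrawal 889 million kronor: reserves −889M, deposits −889M.
Discount-window loan 364 million kronor: reserves +364M, deposits 0.
OMO purchase (from banks) 200 million kronor: reserves +200M, deposits 0.
Totals: Δreserves = −1370M, Δdeposits = −1265M.
Δrequired reserves = 8% × −1265M = −101.2M.
Δexcess reserves = Δreserves − Δrequired = −1370M − (−101.2M) = -1268.8 million.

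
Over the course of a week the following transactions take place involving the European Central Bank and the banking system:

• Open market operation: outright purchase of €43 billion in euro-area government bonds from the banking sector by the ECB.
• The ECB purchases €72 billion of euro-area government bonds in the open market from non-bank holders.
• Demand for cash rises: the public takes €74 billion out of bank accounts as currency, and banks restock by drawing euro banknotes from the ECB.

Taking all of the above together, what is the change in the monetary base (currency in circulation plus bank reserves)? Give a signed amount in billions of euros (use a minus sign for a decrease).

+€115 billion

ECB balance sheet:
  Assets:      Securities +€115B
  Liabilities: Bank reserves +€41B, Currency in circulation +€74B
Monetary base = currency + reserves: +€74B + (+€41B) = +€115 billion.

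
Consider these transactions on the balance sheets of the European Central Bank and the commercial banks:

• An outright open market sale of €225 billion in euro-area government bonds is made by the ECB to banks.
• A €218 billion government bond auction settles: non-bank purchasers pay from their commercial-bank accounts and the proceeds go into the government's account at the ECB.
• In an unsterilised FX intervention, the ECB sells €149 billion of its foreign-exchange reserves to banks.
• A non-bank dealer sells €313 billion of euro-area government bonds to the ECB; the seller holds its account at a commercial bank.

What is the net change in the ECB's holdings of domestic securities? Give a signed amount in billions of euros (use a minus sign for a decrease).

ECB balance sheet:
  Assets:      Securities +€88B, Foreign assets −€149B
  Liabilities: Bank reserves −€279B, Government deposits +€218B
Commercial banking system:
  Assets:      Reserves at CB −€279B, Securities +€225B, Foreign assets +€149B
  Liabilities: Checkable deposits +€95B
So the change in the ECB's holdings of domestic securities is +€88 billion.

+€88 billion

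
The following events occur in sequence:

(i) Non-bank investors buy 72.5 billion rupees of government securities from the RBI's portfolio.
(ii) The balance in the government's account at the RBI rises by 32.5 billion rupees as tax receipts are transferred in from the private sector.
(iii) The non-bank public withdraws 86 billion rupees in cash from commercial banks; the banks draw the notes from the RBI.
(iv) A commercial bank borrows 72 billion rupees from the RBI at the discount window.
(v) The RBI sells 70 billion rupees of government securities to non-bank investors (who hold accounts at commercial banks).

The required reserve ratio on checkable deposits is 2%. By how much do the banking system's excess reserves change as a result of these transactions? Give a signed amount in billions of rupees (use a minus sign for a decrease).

Asset sale (to non-banks) 72.5 billion rupees: reserves −72.5B, deposits −72.5B.
Government account inflow 32.5 billion rupees: reserves −32.5B, deposits −32.5B.
Currency withdrawal 86 billion rupees: reserves −86B, deposits −86B.
Discount-window loan 72 billion rupees: reserves +72B, deposits 0.
Asset sale (to non-banks) 70 billion rupees: reserves −70B, deposits −70B.
Totals: Δreserves = −189B, Δdeposits = −261B.
Δrequired reserves = 2% × −261B = −5.22B.
Δexcess reserves = Δreserves − Δrequired = −189B − (−5.22B) = -183.78 billion.

-183.78 billion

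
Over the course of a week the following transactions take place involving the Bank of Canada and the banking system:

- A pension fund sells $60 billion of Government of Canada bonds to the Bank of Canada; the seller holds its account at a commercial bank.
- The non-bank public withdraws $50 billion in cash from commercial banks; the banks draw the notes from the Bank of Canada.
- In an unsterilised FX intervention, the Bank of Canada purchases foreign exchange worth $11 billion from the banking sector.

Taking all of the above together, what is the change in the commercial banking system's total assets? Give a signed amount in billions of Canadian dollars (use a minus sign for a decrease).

Asset purchase (from non-banks) $60 billion: bank balance sheets expand → +$60B.
Currency withdrawal $50 billion: bank balance sheets shrink → −$50B.
FX purchase $11 billion: just an asset swap on bank balance sheets → 0.
Net: 60 − 50 + 0 = +$10 billion.

+$10 billion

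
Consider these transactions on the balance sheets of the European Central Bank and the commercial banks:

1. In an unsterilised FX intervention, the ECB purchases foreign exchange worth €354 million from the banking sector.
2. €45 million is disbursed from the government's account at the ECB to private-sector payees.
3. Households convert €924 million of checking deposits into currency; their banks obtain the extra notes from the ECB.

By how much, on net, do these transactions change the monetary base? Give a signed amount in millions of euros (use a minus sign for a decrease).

+€399 million

ECB balance sheet:
  Assets:      Foreign assets +€354M
  Liabilities: Bank reserves −€525M, Currency in circulation +€924M, Government deposits −€45M
Monetary base = currency + reserves: +€924M + (−€525M) = +€399 million.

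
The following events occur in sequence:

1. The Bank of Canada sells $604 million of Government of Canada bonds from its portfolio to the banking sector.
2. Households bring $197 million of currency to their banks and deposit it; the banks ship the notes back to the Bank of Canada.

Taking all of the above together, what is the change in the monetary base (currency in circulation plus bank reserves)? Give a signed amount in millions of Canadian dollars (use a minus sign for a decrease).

-$604 million

OMO sale (to banks) $604 million: Bank of Canada balance sheet contracts → −$604M.
Currency deposit $197 million: just a shift between currency and reserves — both are base money → 0.
Net: −604 + 0 = -$604 million.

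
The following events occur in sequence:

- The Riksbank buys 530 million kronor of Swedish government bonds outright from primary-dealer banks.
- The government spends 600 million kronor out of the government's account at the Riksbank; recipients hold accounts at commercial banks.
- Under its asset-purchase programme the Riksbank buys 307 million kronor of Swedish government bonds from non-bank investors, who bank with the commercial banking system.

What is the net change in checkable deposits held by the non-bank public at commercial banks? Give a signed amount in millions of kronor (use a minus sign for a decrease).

+907 million

Riksbank balance sheet:
  Assets:      Securities +837M
  Liabilities: Bank reserves +1437M, Government deposits −600M
Commercial banking system:
  Assets:      Reserves at CB +1437M, Securities −530M
  Liabilities: Checkable deposits +907M
So the change in checkable deposits held by the non-bank public at commercial banks is +907 million.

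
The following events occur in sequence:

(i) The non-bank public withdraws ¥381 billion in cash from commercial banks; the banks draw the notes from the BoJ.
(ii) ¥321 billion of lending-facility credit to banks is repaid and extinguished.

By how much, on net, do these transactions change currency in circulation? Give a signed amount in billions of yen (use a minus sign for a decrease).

+¥381 billion

Currency withdrawal ¥381 billion: notes leave the central bank → +¥381B.
Discount-window repayment ¥321 billion: no currency enters or leaves circulation → 0.
Net: 381 + 0 = +¥381 billion.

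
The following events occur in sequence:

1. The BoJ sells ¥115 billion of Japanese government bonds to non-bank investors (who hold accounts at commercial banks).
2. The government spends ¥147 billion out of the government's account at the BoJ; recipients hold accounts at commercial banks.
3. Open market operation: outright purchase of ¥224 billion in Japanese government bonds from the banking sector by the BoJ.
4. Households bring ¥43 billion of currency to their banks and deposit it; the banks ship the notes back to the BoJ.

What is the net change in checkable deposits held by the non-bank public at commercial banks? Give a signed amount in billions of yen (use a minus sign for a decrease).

+¥75 billion

BoJ balance sheet:
  Assets:      Securities +¥109B
  Liabilities: Bank reserves +¥299B, Currency in circulation −¥43B, Government deposits −¥147B
Commercial banking system:
  Assets:      Reserves at CB +¥299B, Securities −¥224B
  Liabilities: Checkable deposits +¥75B
So the change in checkable deposits held by the non-bank public at commercial banks is +¥75 billion.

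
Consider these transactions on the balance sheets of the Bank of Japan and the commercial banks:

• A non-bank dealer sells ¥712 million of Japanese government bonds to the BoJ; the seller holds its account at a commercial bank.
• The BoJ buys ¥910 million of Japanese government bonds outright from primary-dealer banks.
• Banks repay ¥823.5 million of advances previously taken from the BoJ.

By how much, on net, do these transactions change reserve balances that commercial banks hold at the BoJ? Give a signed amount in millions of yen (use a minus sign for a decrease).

+¥798.5 million

BoJ balance sheet:
  Assets:      Securities +¥1622M, Loans to banks −¥823.5M
  Liabilities: Bank reserves +¥798.5M
So the change in reserve balances that commercial banks hold at the BoJ is +¥798.5 million.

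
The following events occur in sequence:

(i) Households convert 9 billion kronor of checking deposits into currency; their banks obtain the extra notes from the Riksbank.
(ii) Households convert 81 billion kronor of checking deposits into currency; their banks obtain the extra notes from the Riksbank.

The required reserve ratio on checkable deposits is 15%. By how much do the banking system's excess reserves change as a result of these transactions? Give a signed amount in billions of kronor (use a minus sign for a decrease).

-76.5 billion

Currency withdrawal 9 billion kronor: reserves −9B, deposits −9B.
Currency withdrawal 81 billion kronor: reserves −81B, deposits −81B.
Totals: Δreserves = −90B, Δdeposits = −90B.
Δrequired reserves = 15% × −90B = −13.5B.
Δexcess reserves = Δreserves − Δrequired = −90B − (−13.5B) = -76.5 billion.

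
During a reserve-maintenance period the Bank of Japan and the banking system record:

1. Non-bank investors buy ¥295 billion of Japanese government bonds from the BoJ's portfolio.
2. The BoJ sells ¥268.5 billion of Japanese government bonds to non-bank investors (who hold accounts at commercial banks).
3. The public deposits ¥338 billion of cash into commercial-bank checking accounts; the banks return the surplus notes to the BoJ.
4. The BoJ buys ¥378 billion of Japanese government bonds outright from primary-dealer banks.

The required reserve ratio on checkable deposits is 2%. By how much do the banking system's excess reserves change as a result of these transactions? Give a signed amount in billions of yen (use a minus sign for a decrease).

Asset sale (to non-banks) ¥295 billion: reserves −¥295B, deposits −¥295B.
Asset sale (to non-banks) ¥268.5 billion: reserves −¥268.5B, deposits −¥268.5B.
Currency deposit ¥338 billion: reserves +¥338B, deposits +¥338B.
OMO purchase (from banks) ¥378 billion: reserves +¥378B, deposits 0.
Totals: Δreserves = +¥152.5B, Δdeposits = −¥225.5B.
Δrequired reserves = 2% × −¥225.5B = −¥4.51B.
Δexcess reserves = Δreserves − Δrequired = +¥152.5B − (−¥4.51B) = +¥157.01 billion.

+¥157.01 billion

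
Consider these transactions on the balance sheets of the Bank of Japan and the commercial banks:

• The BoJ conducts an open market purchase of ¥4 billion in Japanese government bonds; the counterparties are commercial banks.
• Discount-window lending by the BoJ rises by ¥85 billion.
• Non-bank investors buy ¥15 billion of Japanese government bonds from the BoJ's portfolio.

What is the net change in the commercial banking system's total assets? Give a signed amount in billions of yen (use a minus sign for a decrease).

+¥70 billion

BoJ balance sheet:
  Assets:      Securities −¥11B, Loans to banks +¥85B
  Liabilities: Bank reserves +¥74B
Commercial banking system:
  Assets:      Reserves at CB +¥74B, Securities −¥4B
  Liabilities: Checkable deposits −¥15B, Borrowings from CB +¥85B
Change in total bank assets = +¥70 billion.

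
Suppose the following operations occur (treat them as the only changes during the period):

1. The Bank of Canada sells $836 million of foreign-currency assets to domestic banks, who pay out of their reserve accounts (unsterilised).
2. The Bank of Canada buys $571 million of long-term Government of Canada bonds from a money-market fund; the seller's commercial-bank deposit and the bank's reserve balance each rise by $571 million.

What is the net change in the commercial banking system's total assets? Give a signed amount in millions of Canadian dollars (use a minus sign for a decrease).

FX sale $836 million: just an asset swap on bank balance sheets → 0.
Asset purchase (from non-banks) $571 million: bank balance sheets expand → +$571M.
Net: 0 + 571 = +$571 million.

+$571 million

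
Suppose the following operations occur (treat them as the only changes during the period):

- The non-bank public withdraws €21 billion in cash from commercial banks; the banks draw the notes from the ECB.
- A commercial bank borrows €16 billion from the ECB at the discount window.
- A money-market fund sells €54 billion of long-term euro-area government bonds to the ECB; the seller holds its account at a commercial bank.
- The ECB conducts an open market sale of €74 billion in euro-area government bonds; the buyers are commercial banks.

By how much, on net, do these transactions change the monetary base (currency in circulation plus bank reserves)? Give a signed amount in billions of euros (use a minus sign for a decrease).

-€4 billion

ECB balance sheet:
  Assets:      Securities −€20B, Loans to banks +€16B
  Liabilities: Bank reserves −€25B, Currency in circulation +€21B
Monetary base = currency + reserves: +€21B + (−€25B) = -€4 billion.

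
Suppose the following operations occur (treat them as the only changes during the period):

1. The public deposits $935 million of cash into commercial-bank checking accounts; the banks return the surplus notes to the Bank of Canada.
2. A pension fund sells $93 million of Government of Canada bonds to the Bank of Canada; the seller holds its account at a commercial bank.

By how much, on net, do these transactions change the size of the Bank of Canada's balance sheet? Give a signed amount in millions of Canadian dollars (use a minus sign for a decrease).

Currency deposit $935 million: only the composition of liabilities changes → 0.
Asset purchase (from non-banks) $93 million: a Bank of Canada asset is acquired → +$93M.
Net: 0 + 93 = +$93 million.

+$93 million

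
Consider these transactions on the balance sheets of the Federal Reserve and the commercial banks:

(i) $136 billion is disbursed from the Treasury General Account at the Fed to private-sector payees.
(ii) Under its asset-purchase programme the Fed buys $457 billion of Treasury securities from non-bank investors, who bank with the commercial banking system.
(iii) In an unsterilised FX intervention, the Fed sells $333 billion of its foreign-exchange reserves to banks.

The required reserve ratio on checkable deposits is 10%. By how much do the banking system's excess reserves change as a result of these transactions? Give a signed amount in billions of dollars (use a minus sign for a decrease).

+$200.7 billion

Government spending $136 billion: reserves +$136B, deposits +$136B.
Asset purchase (from non-banks) $457 billion: reserves +$457B, deposits +$457B.
FX sale $333 billion: reserves −$333B, deposits 0.
Totals: Δreserves = +$260B, Δdeposits = +$593B.
Δrequired reserves = 10% × +$593B = +$59.3B.
Δexcess reserves = Δreserves − Δrequired = +$260B − (+$59.3B) = +$200.7 billion.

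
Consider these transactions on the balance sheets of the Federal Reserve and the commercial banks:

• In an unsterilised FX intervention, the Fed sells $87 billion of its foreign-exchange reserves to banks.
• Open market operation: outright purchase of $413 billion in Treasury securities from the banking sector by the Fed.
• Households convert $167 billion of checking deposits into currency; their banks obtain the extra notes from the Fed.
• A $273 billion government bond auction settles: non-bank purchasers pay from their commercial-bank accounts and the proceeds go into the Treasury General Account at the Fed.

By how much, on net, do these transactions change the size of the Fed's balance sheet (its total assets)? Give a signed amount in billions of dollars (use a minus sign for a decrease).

FX sale $87 billion: a Fed asset is shed → −$87B.
OMO purchase (from banks) $413 billion: a Fed asset is acquired → +$413B.
Currency withdrawal $167 billion: only the composition of liabilities changes → 0.
Government account inflow $273 billion: only the composition of liabilities changes → 0.
Net: −87 + 413 + 0 + 0 = +$326 billion.

+$326 billion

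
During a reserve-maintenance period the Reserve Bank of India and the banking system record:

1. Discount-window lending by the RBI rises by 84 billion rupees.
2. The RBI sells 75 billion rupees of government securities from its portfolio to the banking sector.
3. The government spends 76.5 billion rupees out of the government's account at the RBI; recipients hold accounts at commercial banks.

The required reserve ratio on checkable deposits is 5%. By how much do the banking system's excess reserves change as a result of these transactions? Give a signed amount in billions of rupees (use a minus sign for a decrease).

+81.675 billion

Discount-window loan 84 billion rupees: reserves +84B, deposits 0.
OMO sale (to banks) 75 billion rupees: reserves −75B, deposits 0.
Government spending 76.5 billion rupees: reserves +76.5B, deposits +76.5B.
Totals: Δreserves = +85.5B, Δdeposits = +76.5B.
Δrequired reserves = 5% × +76.5B = +3.825B.
Δexcess reserves = Δreserves − Δrequired = +85.5B − (+3.825B) = +81.675 billion.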